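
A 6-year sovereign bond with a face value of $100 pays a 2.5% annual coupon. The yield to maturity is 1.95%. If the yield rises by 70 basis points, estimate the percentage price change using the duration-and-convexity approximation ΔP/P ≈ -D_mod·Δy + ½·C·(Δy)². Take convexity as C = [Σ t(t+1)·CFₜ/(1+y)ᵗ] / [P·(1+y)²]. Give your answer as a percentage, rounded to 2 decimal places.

With y = 0.0195:
  t   CF        PV=CF/(1+0.0195)^t    t·PV        t(t+1)·PV
  1         2.50         2.4522         2.4522           4.9044
  2         2.50         2.4053         4.8106          14.4317
  3         2.50         2.3593         7.0778          28.3113
  4         2.50         2.3141         9.2566          46.2830
  5         2.50         2.2699        11.3494          68.0966
  6       102.50        91.2852       547.7113       3,833.9794
  Σ                    103.0860       582.6579       3,996.0062
P = 103.0860; D_Mac = 5.65215 yrs; D_mod = 5.54405 yrs; C = 37.29512.
Duration effect: -5.54405 × (+0.007) = -0.038808
Convexity effect: 0.5 × 37.29512 × (0.007)² = +0.0009137
ΔP/P ≈ -0.038808 + 0.0009137 = -0.037895 = -3.7895%.

-3.79%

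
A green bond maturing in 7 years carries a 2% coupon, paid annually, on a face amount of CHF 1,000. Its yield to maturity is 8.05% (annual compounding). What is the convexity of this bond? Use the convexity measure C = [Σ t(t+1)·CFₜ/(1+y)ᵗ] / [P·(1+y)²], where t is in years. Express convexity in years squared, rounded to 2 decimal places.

With y = 0.0805:
  t   CF        PV=CF/(1+0.0805)^t    t·PV        t(t+1)·PV
  1        20.00        18.5099        18.5099          37.0199
  2        20.00        17.1309        34.2618         102.7855
  3        20.00        15.8546        47.5638         190.2554
  4        20.00        14.6734        58.6936         293.4681
  5        20.00        13.5802        67.9010         407.4060
  6        20.00        12.5684        75.4106         527.8745
  7     1,020.00       593.2350     4,152.6451      33,221.1606
  Σ                    685.5525     4,454.9859      34,779.9698
P = 685.5525.
Convexity = Σ t(t+1)·PV / [P·(1+y)²] = 34,779.9698 / (685.5525 × 1.167480) = 43.45492.

43.45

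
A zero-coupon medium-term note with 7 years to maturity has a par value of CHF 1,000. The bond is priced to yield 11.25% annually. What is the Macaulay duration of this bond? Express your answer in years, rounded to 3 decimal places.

7.000 years

A zero-coupon bond has a single cash flow at maturity, so its Macaulay duration equals its maturity: 7 years.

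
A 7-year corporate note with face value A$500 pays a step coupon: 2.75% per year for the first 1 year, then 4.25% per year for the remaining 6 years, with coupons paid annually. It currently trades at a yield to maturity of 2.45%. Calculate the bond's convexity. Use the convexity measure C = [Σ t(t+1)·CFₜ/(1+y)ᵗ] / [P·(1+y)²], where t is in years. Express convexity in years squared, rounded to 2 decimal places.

With y = 0.0245:
  t   CF        PV=CF/(1+0.0245)^t    t·PV        t(t+1)·PV
  1        13.75        13.4212        13.4212          26.8424
  2        21.25        20.2458        40.4916         121.4748
  3        21.25        19.7616        59.2849         237.1397
  4        21.25        19.2891        77.1562         385.7812
  5        21.25        18.8278        94.1389         564.8334
  6        21.25        18.3775       110.2652         771.8563
  7       521.25       440.0098     3,080.0685      24,640.5476
  Σ                    549.9328     3,474.8265      26,748.4754
P = 549.9328.
Convexity = Σ t(t+1)·PV / [P·(1+y)²] = 26,748.4754 / (549.9328 × 1.049600) = 46.34101.

46.34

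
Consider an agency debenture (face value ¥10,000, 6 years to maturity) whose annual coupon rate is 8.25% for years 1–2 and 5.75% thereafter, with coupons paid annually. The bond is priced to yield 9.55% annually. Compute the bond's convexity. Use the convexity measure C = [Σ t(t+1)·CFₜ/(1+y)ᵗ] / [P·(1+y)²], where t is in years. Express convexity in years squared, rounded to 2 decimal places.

With y = 0.0955:
  t   CF        PV=CF/(1+0.0955)^t    t·PV        t(t+1)·PV
  1       825.00       753.0808       753.0808       1,506.1616
  2       825.00       687.4311     1,374.8622       4,124.5867
  3       575.00       437.3516     1,312.0547       5,248.2190
  4       575.00       399.2255     1,596.9022       7,984.5108
  5       575.00       364.4231     1,822.1157      10,932.6939
  6    10,575.00     6,117.9523    36,707.7136     256,953.9955
  Σ                  8,759.4644    43,566.7292     286,750.1674
P = 8,759.4644.
Convexity = Σ t(t+1)·PV / [P·(1+y)²] = 286,750.1674 / (8,759.4644 × 1.200120) = 27.27730.

27.28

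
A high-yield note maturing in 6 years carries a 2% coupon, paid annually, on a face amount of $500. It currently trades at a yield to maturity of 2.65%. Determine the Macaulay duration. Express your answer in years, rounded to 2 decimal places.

5.71 years

Periodic yield y = 0.0265. Discount each cash flow and weight by its year:
  t   CF        PV=CF/(1+0.0265)^t    t·PV
  1        10.00         9.7418         9.7418
  2        10.00         9.4903        18.9807
  3        10.00         9.2453        27.7360
  4        10.00         9.0067        36.0267
  5        10.00         8.7742        43.8708
  6       510.00       435.9297     2,615.5782
  Σ                    482.1881     2,751.9342
Price P = Σ PV = 482.1881.
Macaulay duration = Σ(t·PV) / P = 2,751.9342 / 482.1881 = 5.70718 years.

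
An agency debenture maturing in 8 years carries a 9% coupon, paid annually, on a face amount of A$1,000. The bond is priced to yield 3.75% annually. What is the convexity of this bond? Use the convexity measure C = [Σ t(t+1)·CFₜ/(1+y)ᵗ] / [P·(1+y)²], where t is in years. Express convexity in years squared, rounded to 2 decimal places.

With y = 0.0375:
  t   CF        PV=CF/(1+0.0375)^t    t·PV        t(t+1)·PV
  1        90.00        86.7470        86.7470         173.4940
  2        90.00        83.6116       167.2231         501.6693
  3        90.00        80.5895       241.7684         967.0734
  4        90.00        77.6766       310.7063       1,553.5316
  5        90.00        74.8690       374.3450       2,246.0697
  6        90.00        72.1629       432.9773       3,030.8411
  7        90.00        69.5546       486.8821       3,895.0568
  8     1,090.00       811.9357     6,495.4859      58,459.3728
  Σ                  1,357.1468     8,596.1350      70,827.1087
P = 1,357.1468.
Convexity = Σ t(t+1)·PV / [P·(1+y)²] = 70,827.1087 / (1,357.1468 × 1.076406) = 48.48378.

48.48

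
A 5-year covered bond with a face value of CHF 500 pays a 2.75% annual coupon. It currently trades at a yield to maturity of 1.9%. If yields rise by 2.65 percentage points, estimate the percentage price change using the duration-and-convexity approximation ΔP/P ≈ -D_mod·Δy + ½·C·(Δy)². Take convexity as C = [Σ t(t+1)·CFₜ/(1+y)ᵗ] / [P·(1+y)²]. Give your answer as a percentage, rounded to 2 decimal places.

With y = 0.019:
  t   CF        PV=CF/(1+0.019)^t    t·PV        t(t+1)·PV
  1        13.75        13.4936        13.4936          26.9872
  2        13.75        13.2420        26.4840          79.4521
  3        13.75        12.9951        38.9853         155.9414
  4        13.75        12.7528        51.0112         255.0562
  5       513.75       467.6069     2,338.0345      14,028.2071
  Σ                    520.0905     2,468.0088      14,545.6441
P = 520.0905; D_Mac = 4.74535 yrs; D_mod = 4.65686 yrs; C = 26.93430.
Duration effect: -4.65686 × (+0.0265) = -0.123407
Convexity effect: 0.5 × 26.93430 × (0.0265)² = +0.0094573
ΔP/P ≈ -0.123407 + 0.0094573 = -0.113950 = -11.3950%.

-11.39%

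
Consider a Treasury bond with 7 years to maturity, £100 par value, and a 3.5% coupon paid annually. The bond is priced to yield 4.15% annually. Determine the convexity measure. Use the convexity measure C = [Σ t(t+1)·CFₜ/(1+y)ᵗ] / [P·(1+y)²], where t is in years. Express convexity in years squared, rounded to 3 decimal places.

44.923

With y = 0.0415:
  t   CF        PV=CF/(1+0.0415)^t    t·PV        t(t+1)·PV
  1         3.50         3.3605         3.3605           6.7211
  2         3.50         3.2266         6.4533          19.3598
  3         3.50         3.0981         9.2942          37.1768
  4         3.50         2.9746        11.8985          59.4923
  5         3.50         2.8561        14.2804          85.6827
  6         3.50         2.7423        16.4537         115.1759
  7       103.50        77.8620       545.0338       4,360.2707
  Σ                     96.1202       606.7744       4,683.8793
P = 96.1202.
Convexity = Σ t(t+1)·PV / [P·(1+y)²] = 4,683.8793 / (96.1202 × 1.084722) = 44.92339.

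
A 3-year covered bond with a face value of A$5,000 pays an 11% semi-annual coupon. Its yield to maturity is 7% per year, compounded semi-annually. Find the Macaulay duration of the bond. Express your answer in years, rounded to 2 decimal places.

Periodic yield y = 0.035. Discount each cash flow and weight by its period:
  t   CF        PV=CF/(1+0.035)^t    t·PV
  1       275.00       265.7005       265.7005
  2       275.00       256.7154       513.4309
  3       275.00       248.0342       744.1027
  4       275.00       239.6466       958.5865
  5       275.00       231.5426     1,157.7131
  6     5,275.00     4,291.2159    25,747.2954
  Σ                  5,532.8553    29,386.8290
Price P = Σ PV = 5,532.8553.
Macaulay duration = Σ(t·PV) / P = 29,386.8290 / 5,532.8553 = 5.31133 half-year periods.
In years: 5.31133 / 2 = 2.65567 years.

2.66 years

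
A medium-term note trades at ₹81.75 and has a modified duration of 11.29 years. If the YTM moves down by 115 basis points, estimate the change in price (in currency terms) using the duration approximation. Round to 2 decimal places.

Duration approximation: ΔP/P ≈ -D_mod · Δy = -11.29 × (-0.0115) = +0.129835.
ΔP ≈ 81.75 × (+0.129835) = +10.61401125.

+₹10.61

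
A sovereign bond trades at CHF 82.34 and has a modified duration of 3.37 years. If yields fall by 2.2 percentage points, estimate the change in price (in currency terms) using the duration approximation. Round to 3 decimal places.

+CHF 6.105

Duration approximation: ΔP/P ≈ -D_mod · Δy = -3.37 × (-0.022) = +0.074140.
ΔP ≈ 82.34 × (+0.074140) = +6.1046876.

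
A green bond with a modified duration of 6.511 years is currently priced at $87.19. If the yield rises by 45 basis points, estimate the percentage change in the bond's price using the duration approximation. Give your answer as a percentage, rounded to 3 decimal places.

Duration approximation: ΔP/P ≈ -D_mod · Δy = -6.511 × (+0.0045) = -0.0292995.
As a percentage: -2.92995%.

-2.930%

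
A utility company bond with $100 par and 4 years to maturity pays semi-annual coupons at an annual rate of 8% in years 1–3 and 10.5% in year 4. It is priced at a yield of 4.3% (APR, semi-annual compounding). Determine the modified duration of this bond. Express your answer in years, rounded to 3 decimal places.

3.466 years

Periodic yield y = 0.0215. First find Macaulay duration:
  t   CF        PV=CF/(1+0.0215)^t    t·PV
  1         4.00         3.9158         3.9158
  2         4.00         3.8334         7.6668
  3         4.00         3.7527        11.2581
  4         4.00         3.6737        14.6949
  5         4.00         3.5964        17.9820
  6         4.00         3.5207        21.1242
  7         5.25         4.5237        31.6657
  8       105.25        88.7800       710.2400
  Σ                    115.5964       818.5475
P = 115.5964; Macaulay duration = 818.5475 / 115.5964 = 7.08108 half-year periods = 3.54054 years.
Modified duration = D_Mac / (1 + y) = 3.54054 / 1.0215 = 3.46602 years.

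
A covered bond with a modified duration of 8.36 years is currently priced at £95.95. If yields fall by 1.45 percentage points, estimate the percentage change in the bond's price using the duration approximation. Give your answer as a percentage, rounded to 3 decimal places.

Duration approximation: ΔP/P ≈ -D_mod · Δy = -8.36 × (-0.0145) = +0.121220.
As a percentage: +12.1220%.

+12.122%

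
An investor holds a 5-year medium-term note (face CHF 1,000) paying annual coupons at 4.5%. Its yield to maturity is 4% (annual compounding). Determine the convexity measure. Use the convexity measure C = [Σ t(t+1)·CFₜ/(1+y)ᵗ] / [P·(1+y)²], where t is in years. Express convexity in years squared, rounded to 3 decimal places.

With y = 0.04:
  t   CF        PV=CF/(1+0.04)^t    t·PV        t(t+1)·PV
  1        45.00        43.2692        43.2692          86.5385
  2        45.00        41.6050        83.2101         249.6302
  3        45.00        40.0048       120.0145         480.0580
  4        45.00        38.4662       153.8648         769.3238
  5     1,045.00       858.9138     4,294.5691      25,767.4148
  Σ                  1,022.2591     4,694.9277      27,352.9652
P = 1,022.2591.
Convexity = Σ t(t+1)·PV / [P·(1+y)²] = 27,352.9652 / (1,022.2591 × 1.081600) = 24.73869.

24.739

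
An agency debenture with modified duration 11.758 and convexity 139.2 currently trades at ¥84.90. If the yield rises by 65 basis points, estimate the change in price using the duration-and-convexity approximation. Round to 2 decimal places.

Duration effect: -D_mod·Δy = -11.758 × (+0.0065) = -0.076427
Convexity effect: ½·C·(Δy)² = 0.5 × 139.2 × (0.0065)² = +0.0029406
ΔP/P ≈ -0.076427 + 0.0029406 = -0.0734864
ΔP ≈ 84.90 × (-0.0734864) = -6.23899536.

-¥6.24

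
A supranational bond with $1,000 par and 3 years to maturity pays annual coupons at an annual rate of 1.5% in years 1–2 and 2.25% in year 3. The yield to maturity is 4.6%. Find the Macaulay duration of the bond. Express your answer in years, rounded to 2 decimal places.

Periodic yield y = 0.046. Discount each cash flow and weight by its year:
  t   CF        PV=CF/(1+0.046)^t    t·PV
  1        15.00        14.3403        14.3403
  2        15.00        13.7097        27.4194
  3     1,022.50       893.4459     2,680.3377
  Σ                    921.4959     2,722.0975
Price P = Σ PV = 921.4959.
Macaulay duration = Σ(t·PV) / P = 2,722.0975 / 921.4959 = 2.95400 years.

2.95 years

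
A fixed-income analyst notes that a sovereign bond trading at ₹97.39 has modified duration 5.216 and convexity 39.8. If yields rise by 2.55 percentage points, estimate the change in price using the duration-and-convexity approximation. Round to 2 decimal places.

-₹11.69

Duration effect: -D_mod·Δy = -5.216 × (+0.0255) = -0.133008
Convexity effect: ½·C·(Δy)² = 0.5 × 39.8 × (0.0255)² = +0.012939975
ΔP/P ≈ -0.133008 + 0.012939975 = -0.120068025
ΔP ≈ 97.39 × (-0.120068025) = -11.69342495475.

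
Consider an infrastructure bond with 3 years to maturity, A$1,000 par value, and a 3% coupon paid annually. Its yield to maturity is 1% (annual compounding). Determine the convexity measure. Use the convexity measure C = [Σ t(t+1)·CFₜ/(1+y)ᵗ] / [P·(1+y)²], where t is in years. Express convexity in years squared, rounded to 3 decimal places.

11.325

With y = 0.01:
  t   CF        PV=CF/(1+0.01)^t    t·PV        t(t+1)·PV
  1        30.00        29.7030        29.7030          59.4059
  2        30.00        29.4089        58.8178         176.4533
  3     1,030.00       999.7079     2,999.1236      11,996.4942
  Σ                  1,058.8197     3,087.6443      12,232.3535
P = 1,058.8197.
Convexity = Σ t(t+1)·PV / [P·(1+y)²] = 12,232.3535 / (1,058.8197 × 1.020100) = 11.32518.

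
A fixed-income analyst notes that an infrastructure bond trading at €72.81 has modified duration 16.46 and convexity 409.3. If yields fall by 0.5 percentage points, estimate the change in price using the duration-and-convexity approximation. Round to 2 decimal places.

Duration effect: -D_mod·Δy = -16.46 × (-0.005) = +0.082300
Convexity effect: ½·C·(Δy)² = 0.5 × 409.3 × (-0.005)² = +0.00511625
ΔP/P ≈ +0.082300 + 0.00511625 = +0.08741625
ΔP ≈ 72.81 × (+0.08741625) = +6.3647771625.

+€6.36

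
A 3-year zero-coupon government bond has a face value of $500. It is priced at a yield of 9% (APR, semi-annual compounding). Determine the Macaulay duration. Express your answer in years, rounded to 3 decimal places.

A zero-coupon bond has a single cash flow at maturity, so its Macaulay duration equals its maturity: 3 years.
(Equivalently: 6 semi-annual periods ÷ 2 = 3 years.)

3.000 years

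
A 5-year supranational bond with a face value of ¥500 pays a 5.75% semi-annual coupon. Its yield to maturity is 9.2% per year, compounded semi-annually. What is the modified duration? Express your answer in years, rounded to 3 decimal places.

Periodic yield y = 0.046. First find Macaulay duration:
  t   CF        PV=CF/(1+0.046)^t    t·PV
  1       14.375        13.7428        13.7428
  2       14.375        13.1385        26.2769
  3       14.375        12.5607        37.6820
  4       14.375        12.0083        48.0332
  5       14.375        11.4802        57.4010
  6       14.375        10.9753        65.8520
  7       14.375        10.4927        73.4487
  8       14.375        10.0312        80.2499
  9       14.375         9.5901        86.3108
  10     514.375       328.0673     3,280.6735
  Σ                    432.0871     3,769.6708
P = 432.0871; Macaulay duration = 3,769.6708 / 432.0871 = 8.72433 half-year periods = 4.36217 years.
Modified duration = D_Mac / (1 + y) = 4.36217 / 1.046 = 4.17033 years.

4.170 years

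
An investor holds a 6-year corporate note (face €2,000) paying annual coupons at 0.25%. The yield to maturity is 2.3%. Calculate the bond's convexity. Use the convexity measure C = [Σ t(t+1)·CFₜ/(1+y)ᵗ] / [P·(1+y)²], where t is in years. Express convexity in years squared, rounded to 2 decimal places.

39.78

With y = 0.023:
  t   CF        PV=CF/(1+0.023)^t    t·PV        t(t+1)·PV
  1         5.00         4.8876         4.8876           9.7752
  2         5.00         4.7777         9.5554          28.6662
  3         5.00         4.6703        14.0108          56.0434
  4         5.00         4.5653        18.2611          91.3056
  5         5.00         4.4626        22.3132         133.8792
  6     2,005.00     1,749.2850    10,495.7101      73,469.9704
  Σ                  1,772.6485    10,564.7382      73,789.6400
P = 1,772.6485.
Convexity = Σ t(t+1)·PV / [P·(1+y)²] = 73,789.6400 / (1,772.6485 × 1.046529) = 39.77604.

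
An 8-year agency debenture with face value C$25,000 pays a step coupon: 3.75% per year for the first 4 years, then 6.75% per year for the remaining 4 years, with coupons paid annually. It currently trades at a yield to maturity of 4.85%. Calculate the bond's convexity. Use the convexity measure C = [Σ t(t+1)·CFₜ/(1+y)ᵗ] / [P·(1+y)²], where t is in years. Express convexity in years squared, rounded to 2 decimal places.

53.99

With y = 0.0485:
  t   CF        PV=CF/(1+0.0485)^t    t·PV        t(t+1)·PV
  1       937.50       894.1345       894.1345       1,788.2690
  2       937.50       852.7749     1,705.5498       5,116.6494
  3       937.50       813.3285     2,439.9854       9,759.9416
  4       937.50       775.7067     3,102.8268      15,514.1338
  5     1,687.50     1,331.6853     6,658.4265      39,950.5592
  6     1,687.50     1,270.0861     7,620.5168      53,343.6174
  7     1,687.50     1,211.3363     8,479.3542      67,834.8337
  8    26,687.50    18,270.9199   146,167.3593   1,315,506.2337
  Σ                 25,419.9722   177,068.1532   1,508,814.2377
P = 25,419.9722.
Convexity = Σ t(t+1)·PV / [P·(1+y)²] = 1,508,814.2377 / (25,419.9722 × 1.099352) = 53.99131.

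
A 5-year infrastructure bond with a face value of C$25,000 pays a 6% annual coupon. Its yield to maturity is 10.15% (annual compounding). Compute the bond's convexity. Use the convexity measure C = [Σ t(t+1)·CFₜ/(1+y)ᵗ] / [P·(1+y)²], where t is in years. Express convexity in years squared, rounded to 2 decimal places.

With y = 0.1015:
  t   CF        PV=CF/(1+0.1015)^t    t·PV        t(t+1)·PV
  1     1,500.00     1,361.7794     1,361.7794       2,723.5588
  2     1,500.00     1,236.2954     2,472.5908       7,417.7724
  3     1,500.00     1,122.3744     3,367.1232      13,468.4929
  4     1,500.00     1,018.9509     4,075.8036      20,379.0178
  5    26,500.00    16,342.6834    81,713.4168     490,280.5010
  Σ                 21,082.0835    92,990.7138     534,269.3429
P = 21,082.0835.
Convexity = Σ t(t+1)·PV / [P·(1+y)²] = 534,269.3429 / (21,082.0835 × 1.213302) = 20.88708.

20.89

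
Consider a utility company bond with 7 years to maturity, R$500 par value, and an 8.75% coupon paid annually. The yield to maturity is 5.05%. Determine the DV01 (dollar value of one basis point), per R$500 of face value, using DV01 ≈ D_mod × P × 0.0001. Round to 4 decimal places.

R$0.3275

Periodic yield y = 0.0505.
  t   CF        PV=CF/(1+0.0505)^t    t·PV
  1        43.75        41.6468        41.6468
  2        43.75        39.6448        79.2895
  3        43.75        37.7390       113.2169
  4        43.75        35.9248       143.6990
  5        43.75        34.1978       170.9888
  6        43.75        32.5538       195.3228
  7       543.75       385.1473     2,696.0312
  Σ                    606.8542     3,440.1951
P = 606.8542; D_Mac = 5.66890 yrs; D_mod = 5.39638 yrs.
DV01 ≈ 5.39638 × 606.8542 × 0.0001 = 0.327482.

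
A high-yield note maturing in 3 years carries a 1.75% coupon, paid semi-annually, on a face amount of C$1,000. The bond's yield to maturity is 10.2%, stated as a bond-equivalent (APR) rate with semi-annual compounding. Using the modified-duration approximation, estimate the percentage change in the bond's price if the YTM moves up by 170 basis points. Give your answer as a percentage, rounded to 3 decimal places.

Periodic yield y = 0.051. Modified duration first:
  t   CF        PV=CF/(1+0.051)^t    t·PV
  1         8.75         8.3254         8.3254
  2         8.75         7.9214        15.8428
  3         8.75         7.5370        22.6111
  4         8.75         7.1713        28.6852
  5         8.75         6.8233        34.1165
  6     1,008.75       748.4577     4,490.7461
  Σ                    786.2361     4,600.3271
P = 786.2361; D_Mac = 5.85108 half-year periods = 2.92554 yrs; D_mod = 2.92554/(1+0.051) = 2.78358 yrs.
ΔP/P ≈ -D_mod · Δy = -2.78358 × (+0.017) = -0.047321 = -4.7321%.

-4.732%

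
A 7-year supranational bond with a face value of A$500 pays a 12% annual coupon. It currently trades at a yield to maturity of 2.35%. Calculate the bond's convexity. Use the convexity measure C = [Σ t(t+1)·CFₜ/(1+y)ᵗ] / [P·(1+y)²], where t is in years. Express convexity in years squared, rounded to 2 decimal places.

With y = 0.0235:
  t   CF        PV=CF/(1+0.0235)^t    t·PV        t(t+1)·PV
  1        60.00        58.6224        58.6224         117.2447
  2        60.00        57.2764       114.5528         343.6583
  3        60.00        55.9613       167.8839         671.5355
  4        60.00        54.6764       218.7056       1,093.5279
  5        60.00        53.4210       267.1050       1,602.6300
  6        60.00        52.1944       313.1666       2,192.1661
  7       560.00       475.9629     3,331.7403      26,653.9222
  Σ                    808.1148     4,471.7764      32,674.6846
P = 808.1148.
Convexity = Σ t(t+1)·PV / [P·(1+y)²] = 32,674.6846 / (808.1148 × 1.047552) = 38.59781.

38.60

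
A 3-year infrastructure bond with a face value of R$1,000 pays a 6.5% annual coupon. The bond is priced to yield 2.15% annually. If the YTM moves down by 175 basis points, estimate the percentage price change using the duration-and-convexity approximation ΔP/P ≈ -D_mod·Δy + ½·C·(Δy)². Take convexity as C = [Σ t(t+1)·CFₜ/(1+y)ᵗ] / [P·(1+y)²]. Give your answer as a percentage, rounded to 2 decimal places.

+5.01%

With y = 0.0215:
  t   CF        PV=CF/(1+0.0215)^t    t·PV        t(t+1)·PV
  1        65.00        63.6319        63.6319         127.2638
  2        65.00        62.2926       124.5852         373.7557
  3     1,065.00       999.1587     2,997.4762      11,989.9050
  Σ                  1,125.0833     3,185.6934      12,490.9245
P = 1,125.0833; D_Mac = 2.83152 yrs; D_mod = 2.77192 yrs; C = 10.63979.
Duration effect: -2.77192 × (-0.0175) = +0.048509
Convexity effect: 0.5 × 10.63979 × (-0.0175)² = +0.0016292
ΔP/P ≈ +0.048509 + 0.0016292 = +0.050138 = +5.0138%.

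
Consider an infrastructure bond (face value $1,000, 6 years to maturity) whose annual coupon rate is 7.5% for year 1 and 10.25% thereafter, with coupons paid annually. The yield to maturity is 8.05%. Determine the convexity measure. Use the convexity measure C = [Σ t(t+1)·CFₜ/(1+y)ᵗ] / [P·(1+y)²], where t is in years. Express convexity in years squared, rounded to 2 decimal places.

With y = 0.0805:
  t   CF        PV=CF/(1+0.0805)^t    t·PV        t(t+1)·PV
  1        75.00        69.4123        69.4123         138.8246
  2       102.50        87.7959       175.5918         526.7755
  3       102.50        81.2549       243.7647         975.0588
  4       102.50        75.2012       300.8048       1,504.0240
  5       102.50        69.5985       347.9926       2,087.9556
  6     1,102.50       692.8352     4,157.0115      29,099.0802
  Σ                  1,076.0981     5,294.5777      34,331.7187
P = 1,076.0981.
Convexity = Σ t(t+1)·PV / [P·(1+y)²] = 34,331.7187 / (1,076.0981 × 1.167480) = 27.32714.

27.33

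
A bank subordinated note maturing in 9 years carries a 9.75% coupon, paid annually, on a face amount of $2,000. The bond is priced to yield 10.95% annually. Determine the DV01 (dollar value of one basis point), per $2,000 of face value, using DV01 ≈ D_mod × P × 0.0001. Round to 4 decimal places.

Periodic yield y = 0.1095.
  t   CF        PV=CF/(1+0.1095)^t    t·PV
  1       195.00       175.7548       175.7548
  2       195.00       158.4091       316.8181
  3       195.00       142.7752       428.3255
  4       195.00       128.6842       514.7370
  5       195.00       115.9840       579.9200
  6       195.00       104.5372       627.2231
  7       195.00        94.2201       659.5406
  8       195.00        84.9212       679.3697
  9     2,195.00       861.5664     7,754.0978
  Σ                  1,866.8522    11,735.7865
P = 1,866.8522; D_Mac = 6.28640 yrs; D_mod = 5.66598 yrs.
DV01 ≈ 5.66598 × 1,866.8522 × 0.0001 = 1.057755.

$1.0578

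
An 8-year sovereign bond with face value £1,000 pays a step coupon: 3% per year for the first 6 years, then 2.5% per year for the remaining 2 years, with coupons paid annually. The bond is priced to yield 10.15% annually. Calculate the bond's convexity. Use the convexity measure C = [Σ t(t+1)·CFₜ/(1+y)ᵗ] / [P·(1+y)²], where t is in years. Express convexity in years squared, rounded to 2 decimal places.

With y = 0.1015:
  t   CF        PV=CF/(1+0.1015)^t    t·PV        t(t+1)·PV
  1        30.00        27.2356        27.2356          54.4712
  2        30.00        24.7259        49.4518         148.3554
  3        30.00        22.4475        67.3425         269.3699
  4        30.00        20.3790        81.5161         407.5804
  5        30.00        18.5012        92.5058         555.0345
  6        30.00        16.7963       100.7779         705.4456
  7        25.00        12.7072        88.9501         711.6010
  8     1,025.00       472.9855     3,783.8842      34,054.9581
  Σ                    615.7782     4,291.6640      36,906.8160
P = 615.7782.
Convexity = Σ t(t+1)·PV / [P·(1+y)²] = 36,906.8160 / (615.7782 × 1.213302) = 49.39845.

49.40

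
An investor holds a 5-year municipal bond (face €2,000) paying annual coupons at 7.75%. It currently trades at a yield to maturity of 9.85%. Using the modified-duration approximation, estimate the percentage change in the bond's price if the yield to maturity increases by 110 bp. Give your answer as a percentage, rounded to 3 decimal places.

Periodic yield y = 0.0985. Modified duration first:
  t   CF        PV=CF/(1+0.0985)^t    t·PV
  1       155.00       141.1015       141.1015
  2       155.00       128.4493       256.8985
  3       155.00       116.9315       350.7945
  4       155.00       106.4465       425.7861
  5     2,155.00     1,347.2462     6,736.2310
  Σ                  1,840.1750     7,910.8116
P = 1,840.1750; D_Mac = 4.29895 yrs; D_mod = 4.29895/(1+0.0985) = 3.91347 yrs.
ΔP/P ≈ -D_mod · Δy = -3.91347 × (+0.011) = -0.043048 = -4.3048%.

-4.305%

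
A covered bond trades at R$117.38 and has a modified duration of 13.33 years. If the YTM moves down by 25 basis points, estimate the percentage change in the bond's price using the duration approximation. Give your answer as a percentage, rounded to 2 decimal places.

Duration approximation: ΔP/P ≈ -D_mod · Δy = -13.33 × (-0.0025) = +0.033325.
As a percentage: +3.3325%.

+3.33%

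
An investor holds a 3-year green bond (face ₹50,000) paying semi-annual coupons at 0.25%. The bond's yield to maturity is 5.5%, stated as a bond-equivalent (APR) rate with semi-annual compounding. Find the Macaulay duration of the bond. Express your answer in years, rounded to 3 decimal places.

2.990 years

Periodic yield y = 0.0275. Discount each cash flow and weight by its period:
  t   CF        PV=CF/(1+0.0275)^t    t·PV
  1        62.50        60.8273        60.8273
  2        62.50        59.1993       118.3985
  3        62.50        57.6149       172.8446
  4        62.50        56.0729       224.2914
  5        62.50        54.5721       272.8606
  6    50,062.50    42,542.3572   255,254.1434
  Σ                 42,830.6436   256,103.3659
Price P = Σ PV = 42,830.6436.
Macaulay duration = Σ(t·PV) / P = 256,103.3659 / 42,830.6436 = 5.97944 half-year periods.
In years: 5.97944 / 2 = 2.98972 years.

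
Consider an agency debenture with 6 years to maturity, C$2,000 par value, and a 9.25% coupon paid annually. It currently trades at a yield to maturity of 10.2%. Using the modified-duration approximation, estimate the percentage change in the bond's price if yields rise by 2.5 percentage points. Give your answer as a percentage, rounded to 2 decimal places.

-10.98%

Periodic yield y = 0.102. Modified duration first:
  t   CF        PV=CF/(1+0.102)^t    t·PV
  1       185.00       167.8766       167.8766
  2       185.00       152.3381       304.6762
  3       185.00       138.2378       414.7135
  4       185.00       125.4427       501.7708
  5       185.00       113.8318       569.1592
  6     2,185.00     1,220.0057     7,320.0344
  Σ                  1,917.7328     9,278.2307
P = 1,917.7328; D_Mac = 4.83812 yrs; D_mod = 4.83812/(1+0.102) = 4.39031 yrs.
ΔP/P ≈ -D_mod · Δy = -4.39031 × (+0.025) = -0.109758 = -10.9758%.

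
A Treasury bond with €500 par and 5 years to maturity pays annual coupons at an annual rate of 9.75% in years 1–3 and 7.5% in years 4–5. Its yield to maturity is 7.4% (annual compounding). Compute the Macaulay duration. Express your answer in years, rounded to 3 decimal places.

4.218 years

Periodic yield y = 0.074. Discount each cash flow and weight by its year:
  t   CF        PV=CF/(1+0.074)^t    t·PV
  1        48.75        45.3911        45.3911
  2        48.75        42.2636        84.5271
  3        48.75        39.3515       118.0546
  4        37.50        28.1847       112.7390
  5       537.50       376.1465     1,880.7327
  Σ                    531.3374     2,241.4445
Price P = Σ PV = 531.3374.
Macaulay duration = Σ(t·PV) / P = 2,241.4445 / 531.3374 = 4.21850 years.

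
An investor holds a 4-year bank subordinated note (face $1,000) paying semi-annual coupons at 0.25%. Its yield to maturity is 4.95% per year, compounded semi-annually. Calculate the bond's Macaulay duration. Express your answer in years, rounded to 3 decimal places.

Periodic yield y = 0.02475. Discount each cash flow and weight by its period:
  t   CF        PV=CF/(1+0.02475)^t    t·PV
  1         1.25         1.2198         1.2198
  2         1.25         1.1903         2.3807
  3         1.25         1.1616         3.4848
  4         1.25         1.1335         4.5342
  5         1.25         1.1062         5.5308
  6         1.25         1.0794         6.4767
  7         1.25         1.0534         7.3737
  8     1,001.25       823.3777     6,587.0218
  Σ                    831.3220     6,618.0225
Price P = Σ PV = 831.3220.
Macaulay duration = Σ(t·PV) / P = 6,618.0225 / 831.3220 = 7.96084 half-year periods.
In years: 7.96084 / 2 = 3.98042 years.

3.980 years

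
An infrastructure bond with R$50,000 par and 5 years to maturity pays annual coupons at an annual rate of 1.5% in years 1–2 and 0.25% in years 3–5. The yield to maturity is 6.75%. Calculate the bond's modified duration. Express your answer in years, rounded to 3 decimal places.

4.558 years

Periodic yield y = 0.0675. First find Macaulay duration:
  t   CF        PV=CF/(1+0.0675)^t    t·PV
  1       750.00       702.5761       702.5761
  2       750.00       658.1509     1,316.3018
  3       125.00       102.7558       308.2674
  4       125.00        96.2584       385.0335
  5    50,125.00    36,158.8798   180,794.3988
  Σ                 37,718.6210   183,506.5776
P = 37,718.6210; Macaulay duration = 183,506.5776 / 37,718.6210 = 4.86515 years.
Modified duration = D_Mac / (1 + y) = 4.86515 / 1.0675 = 4.55751 years.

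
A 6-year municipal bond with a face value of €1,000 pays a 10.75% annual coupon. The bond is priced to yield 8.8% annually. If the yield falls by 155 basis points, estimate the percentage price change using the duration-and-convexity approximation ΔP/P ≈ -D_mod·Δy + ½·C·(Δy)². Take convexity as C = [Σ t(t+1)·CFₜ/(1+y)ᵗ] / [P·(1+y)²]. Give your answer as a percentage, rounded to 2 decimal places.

+7.12%

With y = 0.088:
  t   CF        PV=CF/(1+0.088)^t    t·PV        t(t+1)·PV
  1       107.50        98.8051        98.8051         197.6103
  2       107.50        90.8136       181.6271         544.8813
  3       107.50        83.4683       250.4050       1,001.6201
  4       107.50        76.7172       306.8689       1,534.3445
  5       107.50        70.5122       352.5608       2,115.3646
  6     1,107.50       667.6831     4,006.0984      28,042.6888
  Σ                  1,087.9995     5,196.3654      33,436.5097
P = 1,087.9995; D_Mac = 4.77607 yrs; D_mod = 4.38977 yrs; C = 25.96178.
Duration effect: -4.38977 × (-0.0155) = +0.068041
Convexity effect: 0.5 × 25.96178 × (-0.0155)² = +0.0031187
ΔP/P ≈ +0.068041 + 0.0031187 = +0.071160 = +7.1160%.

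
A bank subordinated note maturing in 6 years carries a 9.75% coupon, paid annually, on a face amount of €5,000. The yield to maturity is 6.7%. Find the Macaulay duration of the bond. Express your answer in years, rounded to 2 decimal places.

4.90 years

Periodic yield y = 0.067. Discount each cash flow and weight by its year:
  t   CF        PV=CF/(1+0.067)^t    t·PV
  1       487.50       456.8885       456.8885
  2       487.50       428.1991       856.3983
  3       487.50       401.3113     1,203.9338
  4       487.50       376.1118     1,504.4471
  5       487.50       352.4946     1,762.4732
  6     5,487.50     3,718.6732    22,312.0393
  Σ                  5,733.6785    28,096.1803
Price P = Σ PV = 5,733.6785.
Macaulay duration = Σ(t·PV) / P = 28,096.1803 / 5,733.6785 = 4.90020 years.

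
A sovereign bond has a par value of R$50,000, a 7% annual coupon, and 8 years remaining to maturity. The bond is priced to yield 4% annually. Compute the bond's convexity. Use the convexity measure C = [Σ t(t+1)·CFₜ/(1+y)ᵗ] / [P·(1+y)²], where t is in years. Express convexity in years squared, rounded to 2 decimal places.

With y = 0.04:
  t   CF        PV=CF/(1+0.04)^t    t·PV        t(t+1)·PV
  1     3,500.00     3,365.3846     3,365.3846       6,730.7692
  2     3,500.00     3,235.9467     6,471.8935      19,415.6805
  3     3,500.00     3,111.4873     9,334.4618      37,337.8471
  4     3,500.00     2,991.8147    11,967.2587      59,836.2934
  5     3,500.00     2,876.7449    14,383.7244      86,302.3462
  6     3,500.00     2,766.1008    16,596.6050     116,176.2353
  7     3,500.00     2,659.7123    18,617.9864     148,943.8914
  8    53,500.00    39,091.9260   312,735.4077   2,814,618.6697
  Σ                 60,099.1173   393,472.7221   3,289,361.7327
P = 60,099.1173.
Convexity = Σ t(t+1)·PV / [P·(1+y)²] = 3,289,361.7327 / (60,099.1173 × 1.081600) = 50.60307.

50.60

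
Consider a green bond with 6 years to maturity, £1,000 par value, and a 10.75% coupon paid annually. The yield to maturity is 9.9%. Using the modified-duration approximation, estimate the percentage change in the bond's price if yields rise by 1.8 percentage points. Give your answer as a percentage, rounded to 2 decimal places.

-7.77%

Periodic yield y = 0.099. Modified duration first:
  t   CF        PV=CF/(1+0.099)^t    t·PV
  1       107.50        97.8162        97.8162
  2       107.50        89.0047       178.0095
  3       107.50        80.9870       242.9610
  4       107.50        73.6916       294.7662
  5       107.50        67.0533       335.2664
  6     1,107.50       628.5757     3,771.4541
  Σ                  1,037.1285     4,920.2734
P = 1,037.1285; D_Mac = 4.74413 yrs; D_mod = 4.74413/(1+0.099) = 4.31677 yrs.
ΔP/P ≈ -D_mod · Δy = -4.31677 × (+0.018) = -0.077702 = -7.7702%.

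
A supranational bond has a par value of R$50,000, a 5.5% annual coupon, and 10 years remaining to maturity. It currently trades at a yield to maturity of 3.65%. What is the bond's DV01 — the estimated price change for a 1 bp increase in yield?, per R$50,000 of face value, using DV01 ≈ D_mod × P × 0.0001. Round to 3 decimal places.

R$45.104

Periodic yield y = 0.0365.
  t   CF        PV=CF/(1+0.0365)^t    t·PV
  1     2,750.00     2,653.1597     2,653.1597
  2     2,750.00     2,559.7295     5,119.4591
  3     2,750.00     2,469.5895     7,408.7686
  4     2,750.00     2,382.6238     9,530.4950
  5     2,750.00     2,298.7205    11,493.6023
  6     2,750.00     2,217.7718    13,306.6307
  7     2,750.00     2,139.6737    14,977.7159
  8     2,750.00     2,064.3258    16,514.6065
  9     2,750.00     1,991.6313    17,924.6814
  10   52,750.00    36,857.7992   368,577.9920
  Σ                 57,635.0247   467,507.1112
P = 57,635.0247; D_Mac = 8.11151 yrs; D_mod = 7.82587 yrs.
DV01 ≈ 7.82587 × 57,635.0247 × 0.0001 = 45.104401.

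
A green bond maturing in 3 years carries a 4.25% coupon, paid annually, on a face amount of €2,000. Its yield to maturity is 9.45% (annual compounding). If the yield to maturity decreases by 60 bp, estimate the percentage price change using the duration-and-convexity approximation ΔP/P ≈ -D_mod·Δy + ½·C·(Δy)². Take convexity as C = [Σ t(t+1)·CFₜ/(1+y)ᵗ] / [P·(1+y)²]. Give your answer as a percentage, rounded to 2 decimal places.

With y = 0.0945:
  t   CF        PV=CF/(1+0.0945)^t    t·PV        t(t+1)·PV
  1        85.00        77.6610        77.6610         155.3221
  2        85.00        70.9557       141.9114         425.7343
  3     2,085.00     1,590.2257     4,770.6770      19,082.7081
  Σ                  1,738.8424     4,990.2495      19,663.7645
P = 1,738.8424; D_Mac = 2.86987 yrs; D_mod = 2.62208 yrs; C = 9.44006.
Duration effect: -2.62208 × (-0.006) = +0.015732
Convexity effect: 0.5 × 9.44006 × (-0.006)² = +0.0001699
ΔP/P ≈ +0.015732 + 0.0001699 = +0.015902 = +1.5902%.

+1.59%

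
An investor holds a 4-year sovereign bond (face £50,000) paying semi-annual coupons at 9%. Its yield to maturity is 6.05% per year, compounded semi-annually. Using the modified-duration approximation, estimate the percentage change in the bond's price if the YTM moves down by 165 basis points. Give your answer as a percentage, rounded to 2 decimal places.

+5.57%

Periodic yield y = 0.03025. Modified duration first:
  t   CF        PV=CF/(1+0.03025)^t    t·PV
  1     2,250.00     2,183.9359     2,183.9359
  2     2,250.00     2,119.8116     4,239.6233
  3     2,250.00     2,057.5701     6,172.7104
  4     2,250.00     1,997.1562     7,988.6247
  5     2,250.00     1,938.5161     9,692.5803
  6     2,250.00     1,881.5977    11,289.5863
  7     2,250.00     1,826.3506    12,784.4543
  8    52,250.00    41,166.6294   329,333.0348
  Σ                 55,171.5676   383,684.5500
P = 55,171.5676; D_Mac = 6.95439 half-year periods = 3.47719 yrs; D_mod = 3.47719/(1+0.03025) = 3.37510 yrs.
ΔP/P ≈ -D_mod · Δy = -3.37510 × (-0.0165) = +0.055689 = +5.5689%.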